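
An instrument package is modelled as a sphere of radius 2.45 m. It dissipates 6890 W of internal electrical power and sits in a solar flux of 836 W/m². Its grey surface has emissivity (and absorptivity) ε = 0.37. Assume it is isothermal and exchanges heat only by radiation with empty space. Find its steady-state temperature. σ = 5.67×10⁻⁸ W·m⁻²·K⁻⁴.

At steady state, absorbed solar power + internal power = radiated power.
Absorbed: α·S·A_cross = 0.37·836·18.86 = 5833 W (cross-section πr²).
Total input = 5833 + 6890 = 12720 W.
Radiated: εσ·A_surf·T⁴ with A_surf = 4πr² = 75.43 m².
T⁴ = 12720/(0.37·5.67×10⁻⁸·75.43) = 8.040×10⁹ K⁴.

T ≈ 299 K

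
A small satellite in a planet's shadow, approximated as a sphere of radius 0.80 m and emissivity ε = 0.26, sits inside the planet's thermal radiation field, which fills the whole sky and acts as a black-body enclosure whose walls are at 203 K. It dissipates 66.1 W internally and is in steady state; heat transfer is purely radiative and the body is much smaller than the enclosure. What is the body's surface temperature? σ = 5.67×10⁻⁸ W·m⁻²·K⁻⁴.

For a small grey body in a large enclosure, net radiated power = εσA(T⁴ − T_w⁴).
Steady state: P = εσA(T⁴ − T_w⁴) with A = 4πr² = 8.042 m².
T⁴ = P/(εσA) + T_w⁴ = 66.1/(0.26·5.67×10⁻⁸·8.042) + (203)⁴
    = 5.575×10⁸ + 1.698×10⁹ = 2.256×10⁹ K⁴.

T ≈ 218 K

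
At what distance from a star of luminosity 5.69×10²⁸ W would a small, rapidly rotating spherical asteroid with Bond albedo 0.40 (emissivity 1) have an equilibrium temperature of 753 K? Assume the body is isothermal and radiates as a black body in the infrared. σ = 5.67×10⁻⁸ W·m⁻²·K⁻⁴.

For an isothermal black-emitting sphere, (1−a)S·πr² = σ·4πr²·T⁴ ⇒ S = 4σT⁴/(1−a).
S = 4·5.67×10⁻⁸·(753)⁴/0.600 = 1.215×10⁵ W/m².
Flux falls as S = L/(4πd²), so d = √(L/(4πS)) = √(5.69×10²⁸/(4π·1.215×10⁵)).

d ≈ 1.93×10¹¹ m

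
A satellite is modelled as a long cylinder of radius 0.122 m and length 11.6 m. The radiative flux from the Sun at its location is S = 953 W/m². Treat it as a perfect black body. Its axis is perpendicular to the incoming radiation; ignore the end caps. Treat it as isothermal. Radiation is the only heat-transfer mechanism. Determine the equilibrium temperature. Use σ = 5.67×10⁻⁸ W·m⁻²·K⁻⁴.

T ≈ 270 K

At equilibrium, absorbed power = emitted power.
Absorbing cross-section = 2rL = 2.830 m²; emitting surface = 2πrL = 8.892 m² (ratio π).
S·A_cross = εσ·A_surf·T⁴  ⇒  T⁴ = S/(πσ).
T⁴ = 1.00·953/(π·5.67×10⁻⁸) = 5.350×10⁹ K⁴.
T = (5.350×10⁹)^(1/4).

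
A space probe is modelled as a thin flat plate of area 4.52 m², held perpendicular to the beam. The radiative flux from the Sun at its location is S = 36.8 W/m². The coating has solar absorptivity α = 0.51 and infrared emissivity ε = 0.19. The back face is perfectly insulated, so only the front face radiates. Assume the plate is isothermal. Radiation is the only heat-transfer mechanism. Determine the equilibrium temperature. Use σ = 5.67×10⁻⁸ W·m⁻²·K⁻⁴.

At equilibrium, absorbed power = emitted power.
Absorbing cross-section = A = 4.520 m²; emitting surface = A = 4.520 m² (ratio 1).
αS·A_cross = εσ·A_surf·T⁴  ⇒  T⁴ = αS/(ε·1σ).
T⁴ = 0.510·36.8/(0.19·1·5.67×10⁻⁸) = 1.742×10⁹ K⁴.
T = (1.742×10⁹)^(1/4).

T ≈ 204 K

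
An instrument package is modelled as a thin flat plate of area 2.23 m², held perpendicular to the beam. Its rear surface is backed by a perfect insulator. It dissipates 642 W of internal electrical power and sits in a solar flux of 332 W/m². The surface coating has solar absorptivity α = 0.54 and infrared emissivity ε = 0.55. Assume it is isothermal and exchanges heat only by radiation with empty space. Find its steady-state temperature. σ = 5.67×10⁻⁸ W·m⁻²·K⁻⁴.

At steady state, absorbed solar power + internal power = radiated power.
Absorbed: α·S·A_cross = 0.54·332·2.230 = 399.8 W (cross-section A).
Total input = 399.8 + 642 = 1042 W.
Radiated: εσ·A_surf·T⁴ with A_surf = A = 2.230 m².
T⁴ = 1042/(0.55·5.67×10⁻⁸·2.230) = 1.498×10¹⁰ K⁴.

T ≈ 350 K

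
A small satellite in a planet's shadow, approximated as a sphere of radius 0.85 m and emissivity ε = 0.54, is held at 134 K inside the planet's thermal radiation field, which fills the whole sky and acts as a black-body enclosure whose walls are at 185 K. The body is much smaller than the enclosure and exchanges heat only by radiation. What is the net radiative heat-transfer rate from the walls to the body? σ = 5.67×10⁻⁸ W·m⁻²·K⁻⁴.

P_net ≈ 236 W

For a small grey body in a large enclosure: P_net = εσA(T_body⁴ − T_wall⁴).
A = 4πr² = 9.079 m²; T_body⁴ − T_wall⁴ = 3.224×10⁸ − 1.171×10⁹ = -8.489×10⁸ K⁴.
|P_net| = 0.54·5.67×10⁻⁸·9.079·8.489×10⁸.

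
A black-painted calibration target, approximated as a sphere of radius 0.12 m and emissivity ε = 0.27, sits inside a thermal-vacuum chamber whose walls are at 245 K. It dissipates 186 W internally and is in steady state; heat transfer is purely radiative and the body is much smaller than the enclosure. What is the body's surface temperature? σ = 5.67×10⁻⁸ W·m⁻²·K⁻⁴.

For a small grey body in a large enclosure, net radiated power = εσA(T⁴ − T_w⁴).
Steady state: P = εσA(T⁴ − T_w⁴) with A = 4πr² = 0.1810 m².
T⁴ = P/(εσA) + T_w⁴ = 186/(0.27·5.67×10⁻⁸·0.1810) + (245)⁴
    = 6.714×10¹⁰ + 3.603×10⁹ = 7.074×10¹⁰ K⁴.

T ≈ 516 K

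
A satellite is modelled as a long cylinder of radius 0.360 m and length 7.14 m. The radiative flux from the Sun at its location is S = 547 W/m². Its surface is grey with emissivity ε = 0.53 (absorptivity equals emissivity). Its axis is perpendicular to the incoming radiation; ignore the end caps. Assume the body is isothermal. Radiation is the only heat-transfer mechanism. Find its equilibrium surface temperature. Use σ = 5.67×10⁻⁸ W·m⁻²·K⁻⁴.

T ≈ 235 K

At equilibrium, absorbed power = emitted power.
Absorbing cross-section = 2rL = 5.141 m²; emitting surface = 2πrL = 16.15 m² (ratio π).
εS·A_cross = εσ·A_surf·T⁴  ⇒  T⁴ = S/(πσ)   (ε cancels).
T⁴ = 547/(π·5.67×10⁻⁸) = 3.071×10⁹ K⁴.
T = (3.071×10⁹)^(1/4).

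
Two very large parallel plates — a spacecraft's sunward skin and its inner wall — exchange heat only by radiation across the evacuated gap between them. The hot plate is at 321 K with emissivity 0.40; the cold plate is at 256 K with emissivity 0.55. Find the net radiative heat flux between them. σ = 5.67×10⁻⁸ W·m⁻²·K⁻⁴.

For two infinite grey parallel plates, q = σ(T₁⁴ − T₂⁴)/(1/ε₁ + 1/ε₂ − 1).
T₁⁴ − T₂⁴ = 1.062×10¹⁰ − 4.295×10⁹ = 6.322×10⁹ K⁴.
1/ε₁ + 1/ε₂ − 1 = 2.500 + 1.818 − 1 = 3.318.
q = 5.67×10⁻⁸ × 6.322×10⁹ / 3.318.

q ≈ 108 W/m²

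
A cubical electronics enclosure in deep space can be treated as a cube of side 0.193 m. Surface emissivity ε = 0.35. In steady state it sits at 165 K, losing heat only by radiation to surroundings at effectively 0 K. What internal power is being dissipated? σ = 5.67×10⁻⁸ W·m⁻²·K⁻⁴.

Steady state: P = εσA T⁴.
A = 6L² = 0.2235 m²; T⁴ = (165)⁴ = 7.412×10⁸ K⁴.
P = 0.35 × 5.67×10⁻⁸ × 0.2235 × 7.412×10⁸.

P ≈ 3.29 W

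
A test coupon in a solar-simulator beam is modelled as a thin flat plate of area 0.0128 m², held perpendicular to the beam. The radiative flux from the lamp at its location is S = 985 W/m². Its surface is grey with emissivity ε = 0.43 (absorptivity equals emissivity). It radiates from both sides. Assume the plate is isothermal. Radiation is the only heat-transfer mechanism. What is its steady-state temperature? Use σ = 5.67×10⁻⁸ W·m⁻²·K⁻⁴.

At equilibrium, absorbed power = emitted power.
Absorbing cross-section = A = 0.01280 m²; emitting surface = 2A = 0.02560 m² (ratio 2).
εS·A_cross = εσ·A_surf·T⁴  ⇒  T⁴ = S/(2σ)   (ε cancels).
T⁴ = 985/(2·5.67×10⁻⁸) = 8.686×10⁹ K⁴.
T = (8.686×10⁹)^(1/4).

T ≈ 305 K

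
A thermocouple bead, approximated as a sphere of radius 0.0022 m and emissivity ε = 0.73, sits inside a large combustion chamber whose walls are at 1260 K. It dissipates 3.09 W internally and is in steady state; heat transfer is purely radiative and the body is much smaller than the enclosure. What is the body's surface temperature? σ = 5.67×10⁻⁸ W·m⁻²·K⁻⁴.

T ≈ 1390 K

For a small grey body in a large enclosure, net radiated power = εσA(T⁴ − T_w⁴).
Steady state: P = εσA(T⁴ − T_w⁴) with A = 4πr² = 6.082×10⁻⁵ m².
T⁴ = P/(εσA) + T_w⁴ = 3.09/(0.73·5.67×10⁻⁸·6.082×10⁻⁵) + (1260)⁴
    = 1.227×10¹² + 2.520×10¹² = 3.748×10¹² K⁴.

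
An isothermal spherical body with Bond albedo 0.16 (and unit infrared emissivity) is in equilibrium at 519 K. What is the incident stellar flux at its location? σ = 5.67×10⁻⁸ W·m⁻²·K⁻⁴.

(1−a)S·πr² = σ·4πr²·T⁴ ⇒ S = 4σT⁴/(1−a).
S = 4·5.67×10⁻⁸·7.256×10¹⁰/0.840.

S ≈ 19600 W/m²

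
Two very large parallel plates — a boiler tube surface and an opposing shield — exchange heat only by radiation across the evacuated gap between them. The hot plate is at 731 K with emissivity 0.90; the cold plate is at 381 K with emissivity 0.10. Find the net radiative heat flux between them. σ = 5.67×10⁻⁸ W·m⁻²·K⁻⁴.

For two infinite grey parallel plates, q = σ(T₁⁴ − T₂⁴)/(1/ε₁ + 1/ε₂ − 1).
T₁⁴ − T₂⁴ = 2.855×10¹¹ − 2.107×10¹⁰ = 2.645×10¹¹ K⁴.
1/ε₁ + 1/ε₂ − 1 = 1.111 + 10.00 − 1 = 10.11.
q = 5.67×10⁻⁸ × 2.645×10¹¹ / 10.11.

q ≈ 1480 W/m²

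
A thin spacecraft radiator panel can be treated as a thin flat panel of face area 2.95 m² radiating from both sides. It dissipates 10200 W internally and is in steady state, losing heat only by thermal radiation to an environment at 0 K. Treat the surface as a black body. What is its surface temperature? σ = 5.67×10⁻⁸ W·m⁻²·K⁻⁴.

T ≈ 418 K

Steady state: internal power = radiated power, P = εσA T⁴.
Radiating area A = 2·2.95 = 5.900 m².
T⁴ = P/(εσA) = 10200/(1.0·5.67×10⁻⁸·5.900) = 3.049×10¹⁰ K⁴.
T = (3.049×10¹⁰)^(1/4).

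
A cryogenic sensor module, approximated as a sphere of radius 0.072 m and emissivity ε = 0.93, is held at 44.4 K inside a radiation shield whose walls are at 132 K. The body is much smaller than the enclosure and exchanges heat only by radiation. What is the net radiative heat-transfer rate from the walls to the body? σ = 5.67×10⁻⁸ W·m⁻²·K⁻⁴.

P_net ≈ 1.03 W

For a small grey body in a large enclosure: P_net = εσA(T_body⁴ − T_wall⁴).
A = 4πr² = 0.06514 m²; T_body⁴ − T_wall⁴ = 3.886×10⁶ − 3.036×10⁸ = -2.997×10⁸ K⁴.
|P_net| = 0.93·5.67×10⁻⁸·0.06514·2.997×10⁸.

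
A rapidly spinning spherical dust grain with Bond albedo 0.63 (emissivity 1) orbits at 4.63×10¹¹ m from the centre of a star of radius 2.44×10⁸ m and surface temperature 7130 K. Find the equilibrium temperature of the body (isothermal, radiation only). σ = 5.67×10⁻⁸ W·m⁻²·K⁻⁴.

The star's surface emits σT_*⁴; at distance d the flux is S = σT_*⁴(R_*/d)².
S = 5.67×10⁻⁸·(7130)⁴·(2.44×10⁸/4.63×10¹¹)² = 40.70 W/m².
For an isothermal sphere T⁴ = (1−a)S/(4σ) = 6.639×10⁷ K⁴.

T ≈ 90.3 K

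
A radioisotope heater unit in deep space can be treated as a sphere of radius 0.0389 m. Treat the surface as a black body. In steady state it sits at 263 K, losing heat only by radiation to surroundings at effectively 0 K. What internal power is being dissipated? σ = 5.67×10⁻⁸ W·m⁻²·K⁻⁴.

Steady state: P = εσA T⁴.
A = 4πr² = 0.01902 m²; T⁴ = (263)⁴ = 4.784×10⁹ K⁴.
P = 1.0 × 5.67×10⁻⁸ × 0.01902 × 4.784×10⁹.

P ≈ 5.16 W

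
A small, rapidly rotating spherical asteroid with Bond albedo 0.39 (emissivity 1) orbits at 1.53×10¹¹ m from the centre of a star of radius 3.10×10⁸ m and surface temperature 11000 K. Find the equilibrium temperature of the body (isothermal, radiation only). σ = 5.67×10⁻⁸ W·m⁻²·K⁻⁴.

T ≈ 309 K

The star's surface emits σT_*⁴; at distance d the flux is S = σT_*⁴(R_*/d)².
S = 5.67×10⁻⁸·(11000)⁴·(3.10×10⁸/1.53×10¹¹)² = 3408 W/m².
For an isothermal sphere T⁴ = (1−a)S/(4σ) = 9.166×10⁹ K⁴.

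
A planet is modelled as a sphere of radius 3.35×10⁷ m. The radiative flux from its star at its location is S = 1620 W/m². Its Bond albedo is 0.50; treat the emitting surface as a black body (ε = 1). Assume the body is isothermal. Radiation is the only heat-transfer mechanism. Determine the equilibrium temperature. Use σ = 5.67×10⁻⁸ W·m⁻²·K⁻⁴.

At equilibrium, absorbed power = emitted power.
Absorbing cross-section = πr² = 3.526×10¹⁵ m²; emitting surface = 4πr² = 1.410×10¹⁶ m² (ratio 4).
(1−a)S·A_cross = εσ·A_surf·T⁴  ⇒  T⁴ = (1−a)S/(4σ).
T⁴ = 0.500·1620/(4·5.67×10⁻⁸) = 3.571×10⁹ K⁴.
T = (3.571×10⁹)^(1/4).

T ≈ 244 K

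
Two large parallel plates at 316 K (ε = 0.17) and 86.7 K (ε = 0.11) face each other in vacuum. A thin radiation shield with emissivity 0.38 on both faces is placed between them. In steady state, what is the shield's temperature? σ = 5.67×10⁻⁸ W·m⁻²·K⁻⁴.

In steady state the net flux on the hot side equals that on the cold side.
σ(T₁⁴−T_s⁴)/D₁ = σ(T_s⁴−T₂⁴)/D₂, with D₁ = 1/ε₁+1/ε_s−1 = 7.514, D₂ = 1/ε_s+1/ε₂−1 = 10.72.
Solve for T_s⁴: T_s⁴ = (D₂·T₁⁴ + D₁·T₂⁴)/(D₁+D₂) = 5.886×10⁹ K⁴.

T_s ≈ 277 K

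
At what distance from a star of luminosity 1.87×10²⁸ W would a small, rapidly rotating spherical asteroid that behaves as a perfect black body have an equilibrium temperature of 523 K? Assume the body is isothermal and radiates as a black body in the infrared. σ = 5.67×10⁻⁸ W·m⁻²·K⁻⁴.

For an isothermal black-emitting sphere, (1−a)S·πr² = σ·4πr²·T⁴ ⇒ S = 4σT⁴/(1−a).
S = 4·5.67×10⁻⁸·(523)⁴/1.00 = 16970 W/m².
Flux falls as S = L/(4πd²), so d = √(L/(4πS)) = √(1.87×10²⁸/(4π·16970)).

d ≈ 2.96×10¹¹ m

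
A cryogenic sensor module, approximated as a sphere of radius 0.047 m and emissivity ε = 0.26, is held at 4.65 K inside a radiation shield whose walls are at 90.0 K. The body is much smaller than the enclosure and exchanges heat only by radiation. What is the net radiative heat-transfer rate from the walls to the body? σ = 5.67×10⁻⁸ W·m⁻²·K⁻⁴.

P_net ≈ 0.0268 W

For a small grey body in a large enclosure: P_net = εσA(T_body⁴ − T_wall⁴).
A = 4πr² = 0.02776 m²; T_body⁴ − T_wall⁴ = 467.5 − 6.561×10⁷ = -6.561×10⁷ K⁴.
|P_net| = 0.26·5.67×10⁻⁸·0.02776·6.561×10⁷.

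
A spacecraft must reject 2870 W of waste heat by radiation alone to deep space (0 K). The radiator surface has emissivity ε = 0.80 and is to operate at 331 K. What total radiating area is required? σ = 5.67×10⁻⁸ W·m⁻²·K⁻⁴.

A ≈ 5.27 m²

P = εσA T⁴ ⇒ A = P/(εσT⁴).
T⁴ = 1.200×10¹⁰ K⁴.
A = 2870/(0.80 × 5.67×10⁻⁸ × 1.200×10¹⁰).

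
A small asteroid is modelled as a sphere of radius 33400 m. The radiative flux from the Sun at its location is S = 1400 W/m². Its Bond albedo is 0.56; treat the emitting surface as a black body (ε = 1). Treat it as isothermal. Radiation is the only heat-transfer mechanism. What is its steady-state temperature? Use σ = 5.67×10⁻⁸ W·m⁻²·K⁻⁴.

T ≈ 228 K

At equilibrium, absorbed power = emitted power.
Absorbing cross-section = πr² = 3.505×10⁹ m²; emitting surface = 4πr² = 1.402×10¹⁰ m² (ratio 4).
(1−a)S·A_cross = εσ·A_surf·T⁴  ⇒  T⁴ = (1−a)S/(4σ).
T⁴ = 0.440·1400/(4·5.67×10⁻⁸) = 2.716×10⁹ K⁴.
T = (2.716×10⁹)^(1/4).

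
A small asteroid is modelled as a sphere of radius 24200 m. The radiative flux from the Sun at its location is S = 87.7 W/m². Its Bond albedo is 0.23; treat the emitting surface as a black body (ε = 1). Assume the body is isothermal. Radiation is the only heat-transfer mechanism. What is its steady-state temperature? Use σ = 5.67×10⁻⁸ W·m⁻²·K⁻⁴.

T ≈ 131 K

At equilibrium, absorbed power = emitted power.
Absorbing cross-section = πr² = 1.840×10⁹ m²; emitting surface = 4πr² = 7.359×10⁹ m² (ratio 4).
(1−a)S·A_cross = εσ·A_surf·T⁴  ⇒  T⁴ = (1−a)S/(4σ).
T⁴ = 0.770·87.7/(4·5.67×10⁻⁸) = 2.977×10⁸ K⁴.
T = (2.977×10⁸)^(1/4).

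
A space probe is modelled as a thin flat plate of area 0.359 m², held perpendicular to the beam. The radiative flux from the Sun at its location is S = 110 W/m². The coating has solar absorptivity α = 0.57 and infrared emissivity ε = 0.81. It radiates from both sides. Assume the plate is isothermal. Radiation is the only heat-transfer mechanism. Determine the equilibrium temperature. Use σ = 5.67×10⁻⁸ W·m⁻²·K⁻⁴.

At equilibrium, absorbed power = emitted power.
Absorbing cross-section = A = 0.3590 m²; emitting surface = 2A = 0.7180 m² (ratio 2).
αS·A_cross = εσ·A_surf·T⁴  ⇒  T⁴ = αS/(ε·2σ).
T⁴ = 0.570·110/(0.81·2·5.67×10⁻⁸) = 6.826×10⁸ K⁴.
T = (6.826×10⁸)^(1/4).

T ≈ 162 K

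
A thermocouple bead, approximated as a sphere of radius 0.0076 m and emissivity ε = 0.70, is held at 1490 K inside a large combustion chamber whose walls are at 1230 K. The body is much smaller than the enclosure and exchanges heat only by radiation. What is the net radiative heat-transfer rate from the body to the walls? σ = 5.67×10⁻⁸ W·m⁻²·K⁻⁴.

For a small grey body in a large enclosure: P_net = εσA(T_body⁴ − T_wall⁴).
A = 4πr² = 7.258×10⁻⁴ m²; T_body⁴ − T_wall⁴ = 4.929×10¹² − 2.289×10¹² = 2.640×10¹² K⁴.
|P_net| = 0.70·5.67×10⁻⁸·7.258×10⁻⁴·2.640×10¹².

P_net ≈ 76.1 W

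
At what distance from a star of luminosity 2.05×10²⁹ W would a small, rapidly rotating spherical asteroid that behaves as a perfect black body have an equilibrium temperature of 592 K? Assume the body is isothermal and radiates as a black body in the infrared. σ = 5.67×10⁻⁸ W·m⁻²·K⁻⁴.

For an isothermal black-emitting sphere, (1−a)S·πr² = σ·4πr²·T⁴ ⇒ S = 4σT⁴/(1−a).
S = 4·5.67×10⁻⁸·(592)⁴/1.00 = 27860 W/m².
Flux falls as S = L/(4πd²), so d = √(L/(4πS)) = √(2.05×10²⁹/(4π·27860)).

d ≈ 7.65×10¹¹ m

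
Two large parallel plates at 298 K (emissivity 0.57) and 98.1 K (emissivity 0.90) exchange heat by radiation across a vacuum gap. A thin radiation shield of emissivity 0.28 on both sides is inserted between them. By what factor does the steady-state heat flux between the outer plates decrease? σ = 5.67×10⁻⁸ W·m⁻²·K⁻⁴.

factor ≈ 4.29

Without shield: q₀ = σΔ(T⁴)/(1/ε₁+1/ε₂−1) with denominator 1.865.
With shield the two gaps are in series; the resistances add: (1/ε₁+1/ε_s−1)+(1/ε_s+1/ε₂−1) = 4.326+3.683 = 8.008.
Heat-flux ratio q₀/q = 8.008/1.865.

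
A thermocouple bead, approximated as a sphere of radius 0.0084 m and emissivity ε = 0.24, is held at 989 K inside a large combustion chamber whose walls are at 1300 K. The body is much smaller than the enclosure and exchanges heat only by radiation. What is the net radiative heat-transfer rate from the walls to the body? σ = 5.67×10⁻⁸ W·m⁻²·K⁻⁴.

P_net ≈ 22.9 W

For a small grey body in a large enclosure: P_net = εσA(T_body⁴ − T_wall⁴).
A = 4πr² = 8.867×10⁻⁴ m²; T_body⁴ − T_wall⁴ = 9.567×10¹¹ − 2.856×10¹² = -1.899×10¹² K⁴.
|P_net| = 0.24·5.67×10⁻⁸·8.867×10⁻⁴·1.899×10¹².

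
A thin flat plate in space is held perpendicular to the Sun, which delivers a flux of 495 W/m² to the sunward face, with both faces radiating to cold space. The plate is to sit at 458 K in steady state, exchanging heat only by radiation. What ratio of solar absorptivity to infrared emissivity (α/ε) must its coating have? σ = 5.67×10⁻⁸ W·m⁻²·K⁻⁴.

Balance: αS·A = εσ·2A·T⁴ ⇒ α/ε = 2σT⁴/S.
α/ε = 2·5.67×10⁻⁸·(458)⁴/495 = 2·5.67×10⁻⁸·4.400×10¹⁰/495.

α/ε ≈ 10.1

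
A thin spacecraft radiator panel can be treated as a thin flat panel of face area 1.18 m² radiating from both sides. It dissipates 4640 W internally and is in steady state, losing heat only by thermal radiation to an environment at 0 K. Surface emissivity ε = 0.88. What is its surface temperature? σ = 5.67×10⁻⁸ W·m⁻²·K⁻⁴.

Steady state: internal power = radiated power, P = εσA T⁴.
Radiating area A = 2·1.18 = 2.360 m².
T⁴ = P/(εσA) = 4640/(0.88·5.67×10⁻⁸·2.360) = 3.940×10¹⁰ K⁴.
T = (3.940×10¹⁰)^(1/4).

T ≈ 446 K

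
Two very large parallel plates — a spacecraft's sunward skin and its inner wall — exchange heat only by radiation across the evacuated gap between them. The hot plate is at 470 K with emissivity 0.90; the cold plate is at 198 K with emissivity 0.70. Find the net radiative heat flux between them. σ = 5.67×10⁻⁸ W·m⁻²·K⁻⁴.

q ≈ 1740 W/m²

For two infinite grey parallel plates, q = σ(T₁⁴ − T₂⁴)/(1/ε₁ + 1/ε₂ − 1).
T₁⁴ − T₂⁴ = 4.880×10¹⁰ − 1.537×10⁹ = 4.726×10¹⁰ K⁴.
1/ε₁ + 1/ε₂ − 1 = 1.111 + 1.429 − 1 = 1.540.
q = 5.67×10⁻⁸ × 4.726×10¹⁰ / 1.540.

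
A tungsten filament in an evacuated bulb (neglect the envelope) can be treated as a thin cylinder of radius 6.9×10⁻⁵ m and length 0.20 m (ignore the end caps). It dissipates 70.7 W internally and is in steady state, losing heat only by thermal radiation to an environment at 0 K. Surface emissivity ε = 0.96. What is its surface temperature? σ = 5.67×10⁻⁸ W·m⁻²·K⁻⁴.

Steady state: internal power = radiated power, P = εσA T⁴.
Radiating area A = 2πrL = 8.671×10⁻⁵ m².
T⁴ = P/(εσA) = 70.7/(0.96·5.67×10⁻⁸·8.671×10⁻⁵) = 1.498×10¹³ K⁴.
T = (1.498×10¹³)^(1/4).

T ≈ 1970 K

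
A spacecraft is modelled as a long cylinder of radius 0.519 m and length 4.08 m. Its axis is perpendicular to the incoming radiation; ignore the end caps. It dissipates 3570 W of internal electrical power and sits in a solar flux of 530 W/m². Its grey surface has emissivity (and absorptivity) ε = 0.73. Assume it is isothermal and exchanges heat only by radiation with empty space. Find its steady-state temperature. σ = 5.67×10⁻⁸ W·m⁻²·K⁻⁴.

T ≈ 312 K

At steady state, absorbed solar power + internal power = radiated power.
Absorbed: α·S·A_cross = 0.73·530·4.235 = 1639 W (cross-section 2rL).
Total input = 1639 + 3570 = 5209 W.
Radiated: εσ·A_surf·T⁴ with A_surf = 2πrL = 13.30 m².
T⁴ = 5209/(0.73·5.67×10⁻⁸·13.30) = 9.458×10⁹ K⁴.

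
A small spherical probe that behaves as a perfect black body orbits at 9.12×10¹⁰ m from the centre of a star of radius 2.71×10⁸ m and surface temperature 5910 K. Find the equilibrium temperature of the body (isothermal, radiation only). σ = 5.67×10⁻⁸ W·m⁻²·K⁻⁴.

The star's surface emits σT_*⁴; at distance d the flux is S = σT_*⁴(R_*/d)².
S = 5.67×10⁻⁸·(5910)⁴·(2.71×10⁸/9.12×10¹⁰)² = 610.8 W/m².
For an isothermal sphere T⁴ = (1−a)S/(4σ) = 2.693×10⁹ K⁴.

T ≈ 228 K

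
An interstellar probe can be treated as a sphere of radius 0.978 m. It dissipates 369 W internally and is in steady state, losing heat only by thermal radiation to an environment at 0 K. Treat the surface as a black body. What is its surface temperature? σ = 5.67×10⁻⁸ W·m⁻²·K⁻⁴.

Steady state: internal power = radiated power, P = εσA T⁴.
Radiating area A = 4πr² = 12.02 m².
T⁴ = P/(εσA) = 369/(1.0·5.67×10⁻⁸·12.02) = 5.414×10⁸ K⁴.
T = (5.414×10⁸)^(1/4).

T ≈ 153 K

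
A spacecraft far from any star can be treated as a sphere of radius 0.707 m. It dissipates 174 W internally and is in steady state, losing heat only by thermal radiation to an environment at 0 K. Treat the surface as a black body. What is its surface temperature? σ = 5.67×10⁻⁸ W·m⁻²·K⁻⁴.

Steady state: internal power = radiated power, P = εσA T⁴.
Radiating area A = 4πr² = 6.281 m².
T⁴ = P/(εσA) = 174/(1.0·5.67×10⁻⁸·6.281) = 4.886×10⁸ K⁴.
T = (4.886×10⁸)^(1/4).

T ≈ 149 K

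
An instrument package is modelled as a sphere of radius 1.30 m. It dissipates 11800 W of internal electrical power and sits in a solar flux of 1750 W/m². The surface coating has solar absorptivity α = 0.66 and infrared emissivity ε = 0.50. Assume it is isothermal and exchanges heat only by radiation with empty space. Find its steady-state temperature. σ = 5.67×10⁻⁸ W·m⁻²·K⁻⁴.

At steady state, absorbed solar power + internal power = radiated power.
Absorbed: α·S·A_cross = 0.66·1750·5.309 = 6132 W (cross-section πr²).
Total input = 6132 + 11800 = 17930 W.
Radiated: εσ·A_surf·T⁴ with A_surf = 4πr² = 21.24 m².
T⁴ = 17930/(0.50·5.67×10⁻⁸·21.24) = 2.978×10¹⁰ K⁴.

T ≈ 415 K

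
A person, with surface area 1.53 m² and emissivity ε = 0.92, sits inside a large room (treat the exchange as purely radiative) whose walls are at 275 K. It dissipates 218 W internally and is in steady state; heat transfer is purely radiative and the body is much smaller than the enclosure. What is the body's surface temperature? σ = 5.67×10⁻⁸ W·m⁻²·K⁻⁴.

T ≈ 303 K

For a small grey body in a large enclosure, net radiated power = εσA(T⁴ − T_w⁴).
Steady state: P = εσA(T⁴ − T_w⁴) with A = 1.53 m².
T⁴ = P/(εσA) + T_w⁴ = 218/(0.92·5.67×10⁻⁸·1.530) + (275)⁴
    = 2.731×10⁹ + 5.719×10⁹ = 8.451×10⁹ K⁴.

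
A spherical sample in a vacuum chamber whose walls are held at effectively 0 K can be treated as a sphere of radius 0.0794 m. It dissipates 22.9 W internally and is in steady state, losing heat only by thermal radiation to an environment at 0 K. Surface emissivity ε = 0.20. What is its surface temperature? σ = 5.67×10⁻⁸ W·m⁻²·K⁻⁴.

T ≈ 400 K

Steady state: internal power = radiated power, P = εσA T⁴.
Radiating area A = 4πr² = 0.07922 m².
T⁴ = P/(εσA) = 22.9/(0.20·5.67×10⁻⁸·0.07922) = 2.549×10¹⁰ K⁴.
T = (2.549×10¹⁰)^(1/4).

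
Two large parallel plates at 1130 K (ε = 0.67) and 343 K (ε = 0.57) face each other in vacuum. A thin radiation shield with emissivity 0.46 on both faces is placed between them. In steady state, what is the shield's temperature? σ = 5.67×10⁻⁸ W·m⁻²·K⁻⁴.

T_s ≈ 963 K

In steady state the net flux on the hot side equals that on the cold side.
σ(T₁⁴−T_s⁴)/D₁ = σ(T_s⁴−T₂⁴)/D₂, with D₁ = 1/ε₁+1/ε_s−1 = 2.666, D₂ = 1/ε_s+1/ε₂−1 = 2.928.
Solve for T_s⁴: T_s⁴ = (D₂·T₁⁴ + D₁·T₂⁴)/(D₁+D₂) = 8.600×10¹¹ K⁴.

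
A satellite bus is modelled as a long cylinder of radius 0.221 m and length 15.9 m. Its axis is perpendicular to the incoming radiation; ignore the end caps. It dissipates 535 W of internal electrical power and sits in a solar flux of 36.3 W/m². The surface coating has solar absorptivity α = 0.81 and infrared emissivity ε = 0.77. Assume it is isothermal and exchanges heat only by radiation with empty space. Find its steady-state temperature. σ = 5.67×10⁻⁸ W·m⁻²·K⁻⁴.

At steady state, absorbed solar power + internal power = radiated power.
Absorbed: α·S·A_cross = 0.81·36.3·7.028 = 206.6 W (cross-section 2rL).
Total input = 206.6 + 535 = 741.6 W.
Radiated: εσ·A_surf·T⁴ with A_surf = 2πrL = 22.08 m².
T⁴ = 741.6/(0.77·5.67×10⁻⁸·22.08) = 7.694×10⁸ K⁴.

T ≈ 167 K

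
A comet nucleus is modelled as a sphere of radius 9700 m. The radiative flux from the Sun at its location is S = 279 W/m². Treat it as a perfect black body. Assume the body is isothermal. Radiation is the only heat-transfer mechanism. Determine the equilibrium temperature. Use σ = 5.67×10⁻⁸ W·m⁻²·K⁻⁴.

At equilibrium, absorbed power = emitted power.
Absorbing cross-section = πr² = 2.956×10⁸ m²; emitting surface = 4πr² = 1.182×10⁹ m² (ratio 4).
S·A_cross = εσ·A_surf·T⁴  ⇒  T⁴ = S/(4σ).
T⁴ = 1.00·279/(4·5.67×10⁻⁸) = 1.230×10⁹ K⁴.
T = (1.230×10⁹)^(1/4).

T ≈ 187 K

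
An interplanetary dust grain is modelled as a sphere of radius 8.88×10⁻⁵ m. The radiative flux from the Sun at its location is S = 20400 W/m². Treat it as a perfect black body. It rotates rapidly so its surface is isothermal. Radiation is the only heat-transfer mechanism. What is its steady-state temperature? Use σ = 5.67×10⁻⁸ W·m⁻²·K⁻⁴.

At equilibrium, absorbed power = emitted power.
Absorbing cross-section = πr² = 2.477×10⁻⁸ m²; emitting surface = 4πr² = 9.909×10⁻⁸ m² (ratio 4).
S·A_cross = εσ·A_surf·T⁴  ⇒  T⁴ = S/(4σ).
T⁴ = 1.00·20400/(4·5.67×10⁻⁸) = 8.995×10¹⁰ K⁴.
T = (8.995×10¹⁰)^(1/4).

T ≈ 548 K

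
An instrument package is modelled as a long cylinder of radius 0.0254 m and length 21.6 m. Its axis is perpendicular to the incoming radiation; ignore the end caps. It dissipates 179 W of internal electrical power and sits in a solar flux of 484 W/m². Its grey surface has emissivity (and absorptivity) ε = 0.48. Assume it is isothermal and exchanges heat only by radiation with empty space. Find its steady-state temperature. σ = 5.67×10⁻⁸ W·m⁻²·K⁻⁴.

At steady state, absorbed solar power + internal power = radiated power.
Absorbed: α·S·A_cross = 0.48·484·1.097 = 254.9 W (cross-section 2rL).
Total input = 254.9 + 179 = 433.9 W.
Radiated: εσ·A_surf·T⁴ with A_surf = 2πrL = 3.447 m².
T⁴ = 433.9/(0.48·5.67×10⁻⁸·3.447) = 4.625×10⁹ K⁴.

T ≈ 261 K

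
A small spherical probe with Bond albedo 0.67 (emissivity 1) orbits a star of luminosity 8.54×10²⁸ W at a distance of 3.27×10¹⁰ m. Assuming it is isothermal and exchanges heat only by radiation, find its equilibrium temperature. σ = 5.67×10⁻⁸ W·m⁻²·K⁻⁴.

T ≈ 1740 K

First find the stellar flux at distance d: S = L/(4πd²) = 8.54×10²⁸/(4π·(3.27×10¹⁰)²) = 6.356×10⁶ W/m².
For an isothermal sphere, absorbed (1−a)S·πr² = emitted σ·4πr²·T⁴, so T⁴ = (1−a)S/(4σ).
T⁴ = 0.330·6.356×10⁶/(4·5.67×10⁻⁸) = 9.247×10¹² K⁴.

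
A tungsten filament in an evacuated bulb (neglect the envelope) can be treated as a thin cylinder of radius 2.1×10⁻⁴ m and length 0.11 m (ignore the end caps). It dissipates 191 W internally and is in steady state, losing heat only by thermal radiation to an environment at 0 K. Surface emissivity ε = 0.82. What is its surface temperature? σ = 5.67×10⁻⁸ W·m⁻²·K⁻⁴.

T ≈ 2310 K

Steady state: internal power = radiated power, P = εσA T⁴.
Radiating area A = 2πrL = 1.451×10⁻⁴ m².
T⁴ = P/(εσA) = 191/(0.82·5.67×10⁻⁸·1.451×10⁻⁴) = 2.830×10¹³ K⁴.
T = (2.830×10¹³)^(1/4).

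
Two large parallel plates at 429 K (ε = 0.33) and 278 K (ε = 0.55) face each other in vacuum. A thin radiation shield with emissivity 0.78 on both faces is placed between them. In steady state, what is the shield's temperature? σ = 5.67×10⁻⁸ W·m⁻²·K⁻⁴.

In steady state the net flux on the hot side equals that on the cold side.
σ(T₁⁴−T_s⁴)/D₁ = σ(T_s⁴−T₂⁴)/D₂, with D₁ = 1/ε₁+1/ε_s−1 = 3.312, D₂ = 1/ε_s+1/ε₂−1 = 2.100.
Solve for T_s⁴: T_s⁴ = (D₂·T₁⁴ + D₁·T₂⁴)/(D₁+D₂) = 1.680×10¹⁰ K⁴.

T_s ≈ 360 K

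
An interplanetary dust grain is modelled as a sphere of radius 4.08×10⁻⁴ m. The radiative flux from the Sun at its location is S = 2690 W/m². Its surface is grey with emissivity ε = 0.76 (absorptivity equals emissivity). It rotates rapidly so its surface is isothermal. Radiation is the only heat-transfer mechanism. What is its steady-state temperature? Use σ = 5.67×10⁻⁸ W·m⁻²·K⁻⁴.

At equilibrium, absorbed power = emitted power.
Absorbing cross-section = πr² = 5.230×10⁻⁷ m²; emitting surface = 4πr² = 2.092×10⁻⁶ m² (ratio 4).
εS·A_cross = εσ·A_surf·T⁴  ⇒  T⁴ = S/(4σ)   (ε cancels).
T⁴ = 2690/(4·5.67×10⁻⁸) = 1.186×10¹⁰ K⁴.
T = (1.186×10¹⁰)^(1/4).

T ≈ 330 K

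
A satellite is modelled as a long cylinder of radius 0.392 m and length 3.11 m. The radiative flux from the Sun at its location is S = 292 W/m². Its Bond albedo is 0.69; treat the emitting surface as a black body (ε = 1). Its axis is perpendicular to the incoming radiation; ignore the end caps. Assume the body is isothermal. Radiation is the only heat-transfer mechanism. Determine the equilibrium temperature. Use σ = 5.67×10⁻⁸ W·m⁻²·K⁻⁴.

At equilibrium, absorbed power = emitted power.
Absorbing cross-section = 2rL = 2.438 m²; emitting surface = 2πrL = 7.660 m² (ratio π).
(1−a)S·A_cross = εσ·A_surf·T⁴  ⇒  T⁴ = (1−a)S/(πσ).
T⁴ = 0.310·292/(π·5.67×10⁻⁸) = 5.082×10⁸ K⁴.
T = (5.082×10⁸)^(1/4).

T ≈ 150 K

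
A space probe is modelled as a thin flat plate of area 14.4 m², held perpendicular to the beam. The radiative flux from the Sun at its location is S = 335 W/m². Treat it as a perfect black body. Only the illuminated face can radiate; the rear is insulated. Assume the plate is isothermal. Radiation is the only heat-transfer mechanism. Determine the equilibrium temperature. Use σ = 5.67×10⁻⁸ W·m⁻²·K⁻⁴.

T ≈ 277 K

At equilibrium, absorbed power = emitted power.
Absorbing cross-section = A = 14.40 m²; emitting surface = A = 14.40 m² (ratio 1).
S·A_cross = εσ·A_surf·T⁴  ⇒  T⁴ = S/(1σ).
T⁴ = 1.00·335/(1·5.67×10⁻⁸) = 5.908×10⁹ K⁴.
T = (5.908×10⁹)^(1/4).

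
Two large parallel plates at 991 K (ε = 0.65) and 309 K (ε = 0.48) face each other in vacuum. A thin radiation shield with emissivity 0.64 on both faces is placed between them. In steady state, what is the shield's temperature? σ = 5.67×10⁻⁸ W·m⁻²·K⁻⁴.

T_s ≈ 858 K

In steady state the net flux on the hot side equals that on the cold side.
σ(T₁⁴−T_s⁴)/D₁ = σ(T_s⁴−T₂⁴)/D₂, with D₁ = 1/ε₁+1/ε_s−1 = 2.101, D₂ = 1/ε_s+1/ε₂−1 = 2.646.
Solve for T_s⁴: T_s⁴ = (D₂·T₁⁴ + D₁·T₂⁴)/(D₁+D₂) = 5.416×10¹¹ K⁴.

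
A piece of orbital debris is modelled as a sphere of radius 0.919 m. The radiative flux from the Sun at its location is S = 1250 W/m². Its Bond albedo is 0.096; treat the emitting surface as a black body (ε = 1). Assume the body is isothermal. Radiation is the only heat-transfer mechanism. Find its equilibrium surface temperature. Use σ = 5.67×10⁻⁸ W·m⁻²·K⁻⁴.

T ≈ 266 K

At equilibrium, absorbed power = emitted power.
Absorbing cross-section = πr² = 2.653 m²; emitting surface = 4πr² = 10.61 m² (ratio 4).
(1−a)S·A_cross = εσ·A_surf·T⁴  ⇒  T⁴ = (1−a)S/(4σ).
T⁴ = 0.904·1250/(4·5.67×10⁻⁸) = 4.982×10⁹ K⁴.
T = (4.982×10⁹)^(1/4).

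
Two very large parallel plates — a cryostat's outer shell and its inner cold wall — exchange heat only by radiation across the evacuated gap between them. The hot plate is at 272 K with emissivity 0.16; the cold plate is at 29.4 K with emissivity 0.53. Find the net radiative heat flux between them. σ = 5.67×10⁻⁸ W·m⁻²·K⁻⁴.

For two infinite grey parallel plates, q = σ(T₁⁴ − T₂⁴)/(1/ε₁ + 1/ε₂ − 1).
T₁⁴ − T₂⁴ = 5.474×10⁹ − 7.471×10⁵ = 5.473×10⁹ K⁴.
1/ε₁ + 1/ε₂ − 1 = 6.250 + 1.887 − 1 = 7.137.
q = 5.67×10⁻⁸ × 5.473×10⁹ / 7.137.

q ≈ 43.5 W/m²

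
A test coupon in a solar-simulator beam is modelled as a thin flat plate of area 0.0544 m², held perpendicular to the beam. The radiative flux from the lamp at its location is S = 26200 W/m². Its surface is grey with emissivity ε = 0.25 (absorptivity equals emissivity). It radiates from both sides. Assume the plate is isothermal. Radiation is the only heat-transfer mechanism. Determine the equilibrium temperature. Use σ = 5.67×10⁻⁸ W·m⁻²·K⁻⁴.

At equilibrium, absorbed power = emitted power.
Absorbing cross-section = A = 0.05440 m²; emitting surface = 2A = 0.1088 m² (ratio 2).
εS·A_cross = εσ·A_surf·T⁴  ⇒  T⁴ = S/(2σ)   (ε cancels).
T⁴ = 26200/(2·5.67×10⁻⁸) = 2.310×10¹¹ K⁴.
T = (2.310×10¹¹)^(1/4).

T ≈ 693 K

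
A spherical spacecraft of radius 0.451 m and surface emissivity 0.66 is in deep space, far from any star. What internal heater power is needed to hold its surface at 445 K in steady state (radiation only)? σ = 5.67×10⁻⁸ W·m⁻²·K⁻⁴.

P ≈ 3750 W

P = εσ·4πr²·T⁴.
4πr² = 2.556 m²; T⁴ = 3.921×10¹⁰ K⁴.
P = 0.66·5.67×10⁻⁸·2.556·3.921×10¹⁰.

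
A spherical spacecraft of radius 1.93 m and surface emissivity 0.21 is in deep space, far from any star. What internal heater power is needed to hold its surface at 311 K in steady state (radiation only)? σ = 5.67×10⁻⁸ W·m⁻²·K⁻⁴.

P = εσ·4πr²·T⁴.
4πr² = 46.81 m²; T⁴ = 9.355×10⁹ K⁴.
P = 0.21·5.67×10⁻⁸·46.81·9.355×10⁹.

P ≈ 5210 W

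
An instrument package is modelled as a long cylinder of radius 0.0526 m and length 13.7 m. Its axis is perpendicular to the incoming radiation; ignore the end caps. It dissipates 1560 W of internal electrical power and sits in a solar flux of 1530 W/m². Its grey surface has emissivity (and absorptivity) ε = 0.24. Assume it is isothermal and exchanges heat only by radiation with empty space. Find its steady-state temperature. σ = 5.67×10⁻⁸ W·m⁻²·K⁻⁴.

T ≈ 429 K

At steady state, absorbed solar power + internal power = radiated power.
Absorbed: α·S·A_cross = 0.24·1530·1.441 = 529.2 W (cross-section 2rL).
Total input = 529.2 + 1560 = 2089 W.
Radiated: εσ·A_surf·T⁴ with A_surf = 2πrL = 4.528 m².
T⁴ = 2089/(0.24·5.67×10⁻⁸·4.528) = 3.391×10¹⁰ K⁴.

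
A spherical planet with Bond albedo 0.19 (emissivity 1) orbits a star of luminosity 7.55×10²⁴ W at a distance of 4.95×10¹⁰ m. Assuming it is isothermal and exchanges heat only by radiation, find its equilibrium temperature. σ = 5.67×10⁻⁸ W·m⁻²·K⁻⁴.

T ≈ 172 K

First find the stellar flux at distance d: S = L/(4πd²) = 7.55×10²⁴/(4π·(4.95×10¹⁰)²) = 245.2 W/m².
For an isothermal sphere, absorbed (1−a)S·πr² = emitted σ·4πr²·T⁴, so T⁴ = (1−a)S/(4σ).
T⁴ = 0.810·245.2/(4·5.67×10⁻⁸) = 8.757×10⁸ K⁴.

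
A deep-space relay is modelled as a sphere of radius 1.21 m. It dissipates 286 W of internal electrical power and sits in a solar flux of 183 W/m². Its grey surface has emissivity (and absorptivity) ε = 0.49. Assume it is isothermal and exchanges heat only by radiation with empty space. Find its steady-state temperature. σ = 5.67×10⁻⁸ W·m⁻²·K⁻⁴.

T ≈ 192 K

At steady state, absorbed solar power + internal power = radiated power.
Absorbed: α·S·A_cross = 0.49·183·4.600 = 412.4 W (cross-section πr²).
Total input = 412.4 + 286 = 698.4 W.
Radiated: εσ·A_surf·T⁴ with A_surf = 4πr² = 18.40 m².
T⁴ = 698.4/(0.49·5.67×10⁻⁸·18.40) = 1.366×10⁹ K⁴.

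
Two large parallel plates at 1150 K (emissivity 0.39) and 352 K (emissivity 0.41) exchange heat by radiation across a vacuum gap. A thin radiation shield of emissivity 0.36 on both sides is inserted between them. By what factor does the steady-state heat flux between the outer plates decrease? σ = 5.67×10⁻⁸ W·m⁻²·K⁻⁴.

Without shield: q₀ = σΔ(T⁴)/(1/ε₁+1/ε₂−1) with denominator 4.003.
With shield the two gaps are in series; the resistances add: (1/ε₁+1/ε_s−1)+(1/ε_s+1/ε₂−1) = 4.342+4.217 = 8.559.
Heat-flux ratio q₀/q = 8.559/4.003.

factor ≈ 2.14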